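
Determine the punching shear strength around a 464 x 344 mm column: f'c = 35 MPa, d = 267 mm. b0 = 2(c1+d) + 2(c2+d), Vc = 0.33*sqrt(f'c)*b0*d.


b0 = 2*(464 + 267) + 2*(344 + 267) = 2684 mm
Vc = 0.33 * sqrt(35) * 2684 * 267 / 1000
= 1399.08 kN

1399.08


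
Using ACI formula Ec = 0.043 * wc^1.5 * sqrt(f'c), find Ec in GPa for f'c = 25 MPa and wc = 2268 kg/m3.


Ec = 0.043 * 2268^1.5 * sqrt(25) / 1000
= 23.22 GPa

23.22


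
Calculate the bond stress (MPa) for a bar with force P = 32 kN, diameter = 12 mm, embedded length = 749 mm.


u = P / (pi * db * ld)
= 32 * 1000 / (pi * 12 * 749)
= 1.133 MPa

1.133


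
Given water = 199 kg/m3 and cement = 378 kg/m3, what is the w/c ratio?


w/c = water / cement
w/c = 199 / 378 = 0.526

0.526


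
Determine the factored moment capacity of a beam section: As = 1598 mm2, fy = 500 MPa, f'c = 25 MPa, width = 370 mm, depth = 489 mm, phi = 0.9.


a = As * fy / (0.85 * f'c * b)
= 1598 * 500 / (0.85 * 25 * 370)
= 101.6216 mm
Mn = As * fy * (d - a/2) / 10^6
= 350.1132 kN-m
phi*Mn = 0.9 * 350.1132 = 315.1 kN-m

315.1


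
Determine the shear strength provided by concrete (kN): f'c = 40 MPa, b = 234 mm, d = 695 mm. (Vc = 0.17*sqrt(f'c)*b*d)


Vc = 0.17 * sqrt(40) * 234 * 695 / 1000
= 174.86 kN

174.86


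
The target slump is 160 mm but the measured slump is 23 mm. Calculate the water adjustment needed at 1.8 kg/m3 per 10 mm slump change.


Difference = 160 - 23 = 137 mm
Water adjustment = 137 * 1.8 / 10 = 24.7 kg/m3

24.7


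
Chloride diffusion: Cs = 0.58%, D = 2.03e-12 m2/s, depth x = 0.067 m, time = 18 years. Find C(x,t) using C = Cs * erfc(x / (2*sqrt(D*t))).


t_seconds = 18 * 365.25 * 24 * 3600 = 568036800.0 s
arg = 0.067 / (2 * sqrt(2.03e-12 * 568036800.0))
= 0.9865
erfc(0.9865) = 0.163
C = 0.58 * 0.163 = 0.0945%

0.0945


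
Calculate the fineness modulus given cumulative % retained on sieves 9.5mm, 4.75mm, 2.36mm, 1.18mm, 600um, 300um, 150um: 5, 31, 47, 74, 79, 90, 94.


FM = sum(cumulative % retained) / 100
= 420 / 100
= 4.2

4.2


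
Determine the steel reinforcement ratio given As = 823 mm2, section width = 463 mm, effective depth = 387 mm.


rho = As / (b * d)
= 823 / (463 * 387)
= 0.0046

0.0046


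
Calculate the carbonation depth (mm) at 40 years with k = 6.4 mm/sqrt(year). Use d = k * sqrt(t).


depth = k * sqrt(t)
= 6.4 * sqrt(40)
= 40.48 mm

40.48


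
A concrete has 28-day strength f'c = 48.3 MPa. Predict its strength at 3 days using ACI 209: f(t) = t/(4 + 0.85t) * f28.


f(3) = 3 / (4 + 0.85 * 3) * 48.3
= 3 / 6.55 * 48.3
= 22.12 MPa

22.12


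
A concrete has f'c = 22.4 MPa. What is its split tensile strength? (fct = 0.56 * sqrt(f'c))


fct = 0.56 * sqrt(22.4)
= 0.56 * 4.733
= 2.65 MPa

2.65


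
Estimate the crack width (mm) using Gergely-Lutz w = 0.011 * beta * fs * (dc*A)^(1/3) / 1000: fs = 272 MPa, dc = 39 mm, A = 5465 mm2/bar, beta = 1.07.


w = 0.011 * beta * fs * (dc * A)^(1/3) / 1000
= 0.011 * 1.07 * 272 * (39 * 5465)^(1/3) / 1000
= 0.191 mm

0.191


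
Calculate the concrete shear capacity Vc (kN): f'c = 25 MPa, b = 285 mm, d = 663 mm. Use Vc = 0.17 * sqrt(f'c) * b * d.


Vc = 0.17 * sqrt(25) * 285 * 663 / 1000
= 160.61 kN

160.61


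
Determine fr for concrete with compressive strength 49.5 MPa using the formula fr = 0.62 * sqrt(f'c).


fr = 0.62 * sqrt(49.5)
= 4.362 MPa

4.362


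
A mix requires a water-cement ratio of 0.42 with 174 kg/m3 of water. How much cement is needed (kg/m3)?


Cement = water / (w/c)
= 174 / 0.42
= 414.3 kg/m3

414.3


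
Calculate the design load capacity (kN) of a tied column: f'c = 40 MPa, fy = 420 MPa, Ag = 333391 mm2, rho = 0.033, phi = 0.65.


Ast = rho * Ag = 0.033 * 333391 = 11001.903 mm2
phi*Pn = 0.65 * 0.80 * (0.85 * 40 * (333391 - 11001.903) + 420 * 11001.903) / 1000
= 8102.65 kN

8102.65


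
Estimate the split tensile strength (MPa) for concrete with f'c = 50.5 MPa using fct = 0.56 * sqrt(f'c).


fct = 0.56 * sqrt(50.5)
= 0.56 * 7.106
= 3.98 MPa

3.98


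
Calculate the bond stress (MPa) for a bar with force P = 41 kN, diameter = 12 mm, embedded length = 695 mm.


u = P / (pi * db * ld)
= 41 * 1000 / (pi * 12 * 695)
= 1.565 MPa

1.565


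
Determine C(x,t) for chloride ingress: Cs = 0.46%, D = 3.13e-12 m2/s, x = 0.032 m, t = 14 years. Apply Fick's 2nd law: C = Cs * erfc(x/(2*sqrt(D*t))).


t_seconds = 14 * 365.25 * 24 * 3600 = 441806400.0 s
arg = 0.032 / (2 * sqrt(3.13e-12 * 441806400.0))
= 0.4303
erfc(0.4303) = 0.5429
C = 0.46 * 0.5429 = 0.2497%

0.2497


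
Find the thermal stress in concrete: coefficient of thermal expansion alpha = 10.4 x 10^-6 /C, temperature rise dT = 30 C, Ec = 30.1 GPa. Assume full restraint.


sigma = alpha * dT * Ec
= 10.4e-6 * 30 * 30.1 * 1000
= 9.391 MPa

9.391


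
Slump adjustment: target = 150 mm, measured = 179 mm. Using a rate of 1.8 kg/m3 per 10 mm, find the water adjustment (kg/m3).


Difference = 150 - 179 = -29 mm
Water adjustment = -29 * 1.8 / 10 = -5.2 kg/m3

-5.2


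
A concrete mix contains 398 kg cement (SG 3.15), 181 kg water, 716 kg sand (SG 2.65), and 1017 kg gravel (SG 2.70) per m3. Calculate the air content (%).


Vol cement = 398 / (3.15 * 1000) = 0.126349 m3
Vol water = 181 / 1000 = 0.181 m3
Vol sand = 716 / (2.65 * 1000) = 0.270189 m3
Vol gravel = 1017 / (2.70 * 1000) = 0.376667 m3
Total solid + water volume = 0.954205 m3
Air = (1 - 0.954205) * 100 = 4.58%

4.58


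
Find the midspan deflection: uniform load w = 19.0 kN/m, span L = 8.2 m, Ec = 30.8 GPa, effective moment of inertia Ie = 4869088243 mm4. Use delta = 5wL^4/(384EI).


Convert: L = 8.2 m = 8200 mm, Ec = 30.8 GPa = 30800 MPa
delta = 5 * 19.0 * 8200^4 / (384 * 30800 * 4869088243)
= 7.46 mm

7.46


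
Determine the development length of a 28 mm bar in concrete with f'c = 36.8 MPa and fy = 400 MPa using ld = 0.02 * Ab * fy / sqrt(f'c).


Ab = pi * 28^2 / 4 = 615.752 mm2
ld = 0.02 * 615.752 * 400 / sqrt(36.8)
= 812.0 mm

812.0


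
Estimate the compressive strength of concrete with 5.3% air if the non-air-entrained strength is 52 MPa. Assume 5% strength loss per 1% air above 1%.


Strength loss = (5.3 - 1) * 5 = 21.5%
f'c = 52 * (1 - 21.5/100)
= 40.82 MPa

40.82


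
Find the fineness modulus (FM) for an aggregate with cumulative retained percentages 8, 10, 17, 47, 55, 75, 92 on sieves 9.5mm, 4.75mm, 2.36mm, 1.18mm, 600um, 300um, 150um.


FM = sum(cumulative % retained) / 100
= 304 / 100
= 3.04

3.04


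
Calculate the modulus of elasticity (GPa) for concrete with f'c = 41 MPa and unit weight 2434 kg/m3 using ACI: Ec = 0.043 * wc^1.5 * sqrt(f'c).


Ec = 0.043 * 2434^1.5 * sqrt(41) / 1000
= 33.06 GPa

33.06


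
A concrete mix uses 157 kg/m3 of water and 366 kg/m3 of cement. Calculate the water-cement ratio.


w/c = water / cement
w/c = 157 / 366 = 0.429

0.429


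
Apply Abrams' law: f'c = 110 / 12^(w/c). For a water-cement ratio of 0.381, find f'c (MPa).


f'c = 110 / 12^0.381
= 110 / 2.577
= 42.68 MPa

42.68


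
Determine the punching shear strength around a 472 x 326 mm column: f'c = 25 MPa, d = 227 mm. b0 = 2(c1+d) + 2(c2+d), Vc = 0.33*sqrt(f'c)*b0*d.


b0 = 2*(472 + 227) + 2*(326 + 227) = 2504 mm
Vc = 0.33 * sqrt(25) * 2504 * 227 / 1000
= 937.87 kN

937.87


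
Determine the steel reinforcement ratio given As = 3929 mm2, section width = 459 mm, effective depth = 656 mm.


rho = As / (b * d)
= 3929 / (459 * 656)
= 0.013

0.013


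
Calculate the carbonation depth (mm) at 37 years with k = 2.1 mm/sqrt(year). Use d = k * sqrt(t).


depth = k * sqrt(t)
= 2.1 * sqrt(37)
= 12.77 mm

12.77


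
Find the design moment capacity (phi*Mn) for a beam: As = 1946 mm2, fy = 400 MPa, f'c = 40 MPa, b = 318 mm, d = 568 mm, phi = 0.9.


a = As * fy / (0.85 * f'c * b)
= 1946 * 400 / (0.85 * 40 * 318)
= 71.9941 mm
Mn = As * fy * (d - a/2) / 10^6
= 414.1111 kN-m
phi*Mn = 0.9 * 414.1111 = 372.7 kN-m

372.7


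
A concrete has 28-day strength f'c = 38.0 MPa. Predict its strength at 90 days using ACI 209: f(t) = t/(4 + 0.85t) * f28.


f(90) = 90 / (4 + 0.85 * 90) * 38.0
= 90 / 80.5 * 38.0
= 42.48 MPa

42.48


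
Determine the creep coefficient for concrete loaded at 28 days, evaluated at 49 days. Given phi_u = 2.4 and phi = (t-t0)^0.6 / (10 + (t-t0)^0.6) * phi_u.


dt = 49 - 28 = 21
phi = 21^0.6 / (10 + 21^0.6) * 2.4
= 0.92

0.92


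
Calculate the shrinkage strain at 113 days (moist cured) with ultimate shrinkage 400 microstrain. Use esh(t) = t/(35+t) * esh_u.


esh(113) = 113 / (35 + 113) * 400
= 113 / 148 * 400
= 305.4 microstrain

305.4


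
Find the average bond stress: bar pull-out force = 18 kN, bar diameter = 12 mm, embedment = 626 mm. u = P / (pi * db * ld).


u = P / (pi * db * ld)
= 18 * 1000 / (pi * 12 * 626)
= 0.763 MPa

0.763


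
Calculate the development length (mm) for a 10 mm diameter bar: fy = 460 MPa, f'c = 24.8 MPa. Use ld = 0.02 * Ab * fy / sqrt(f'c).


Ab = pi * 10^2 / 4 = 78.54 mm2
ld = 0.02 * 78.54 * 460 / sqrt(24.8)
= 145.1 mm

145.1


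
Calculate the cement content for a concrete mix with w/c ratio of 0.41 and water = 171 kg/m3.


Cement = water / (w/c)
= 171 / 0.41
= 417.1 kg/m3

417.1


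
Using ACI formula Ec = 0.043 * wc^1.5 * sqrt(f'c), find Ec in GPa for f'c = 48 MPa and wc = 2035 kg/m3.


Ec = 0.043 * 2035^1.5 * sqrt(48) / 1000
= 27.35 GPa

27.35


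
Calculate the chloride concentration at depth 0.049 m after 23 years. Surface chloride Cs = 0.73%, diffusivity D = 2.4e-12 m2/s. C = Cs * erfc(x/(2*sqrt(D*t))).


t_seconds = 23 * 365.25 * 24 * 3600 = 725824800.0 s
arg = 0.049 / (2 * sqrt(2.4e-12 * 725824800.0))
= 0.587
erfc(0.587) = 0.4065
C = 0.73 * 0.4065 = 0.2967%

0.2967


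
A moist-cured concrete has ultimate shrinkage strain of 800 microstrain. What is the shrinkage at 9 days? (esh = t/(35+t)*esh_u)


esh(9) = 9 / (35 + 9) * 800
= 9 / 44 * 800
= 163.6 microstrain

163.6


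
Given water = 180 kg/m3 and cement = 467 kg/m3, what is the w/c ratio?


w/c = water / cement
w/c = 180 / 467 = 0.385

0.385


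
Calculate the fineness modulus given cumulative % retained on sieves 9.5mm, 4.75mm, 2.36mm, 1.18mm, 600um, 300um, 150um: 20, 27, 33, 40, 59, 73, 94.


FM = sum(cumulative % retained) / 100
= 346 / 100
= 3.46

3.46


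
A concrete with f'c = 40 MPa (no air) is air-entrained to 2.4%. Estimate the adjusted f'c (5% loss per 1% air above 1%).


Strength loss = (2.4 - 1) * 5 = 7.0%
f'c = 40 * (1 - 7.0/100)
= 37.2 MPa

37.2


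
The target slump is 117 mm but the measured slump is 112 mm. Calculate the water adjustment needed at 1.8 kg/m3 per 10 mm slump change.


Difference = 117 - 112 = 5 mm
Water adjustment = 5 * 1.8 / 10 = 0.9 kg/m3

0.9


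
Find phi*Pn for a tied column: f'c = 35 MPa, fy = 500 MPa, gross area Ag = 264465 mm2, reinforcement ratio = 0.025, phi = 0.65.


Ast = rho * Ag = 0.025 * 264465 = 6611.625 mm2
phi*Pn = 0.65 * 0.80 * (0.85 * 35 * (264465 - 6611.625) + 500 * 6611.625) / 1000
= 5708.01 kN

5708.01


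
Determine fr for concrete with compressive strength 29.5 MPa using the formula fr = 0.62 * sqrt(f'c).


fr = 0.62 * sqrt(29.5)
= 3.367 MPa

3.367


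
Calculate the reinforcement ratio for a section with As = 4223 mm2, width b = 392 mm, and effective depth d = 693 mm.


rho = As / (b * d)
= 4223 / (392 * 693)
= 0.0155

0.0155


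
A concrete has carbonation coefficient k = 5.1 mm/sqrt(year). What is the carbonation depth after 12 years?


depth = k * sqrt(t)
= 5.1 * sqrt(12)
= 17.67 mm

17.67


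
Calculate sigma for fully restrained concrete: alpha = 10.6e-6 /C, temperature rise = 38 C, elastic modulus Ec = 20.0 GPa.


sigma = alpha * dT * Ec
= 10.6e-6 * 38 * 20.0 * 1000
= 8.056 MPa

8.056


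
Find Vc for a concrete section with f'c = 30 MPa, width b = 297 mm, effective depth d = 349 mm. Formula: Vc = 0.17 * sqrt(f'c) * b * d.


Vc = 0.17 * sqrt(30) * 297 * 349 / 1000
= 96.51 kN

96.51


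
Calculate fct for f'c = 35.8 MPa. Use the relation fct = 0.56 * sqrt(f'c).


fct = 0.56 * sqrt(35.8)
= 0.56 * 5.983
= 3.351 MPa

3.351


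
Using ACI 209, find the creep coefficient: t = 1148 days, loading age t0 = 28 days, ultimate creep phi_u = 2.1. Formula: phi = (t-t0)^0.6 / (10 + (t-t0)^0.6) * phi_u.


dt = 1148 - 28 = 1120
phi = 1120^0.6 / (10 + 1120^0.6) * 2.1
= 1.829

1.829


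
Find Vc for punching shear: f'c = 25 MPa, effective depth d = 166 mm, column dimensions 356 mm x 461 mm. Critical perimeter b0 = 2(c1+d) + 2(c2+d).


b0 = 2*(356 + 166) + 2*(461 + 166) = 2298 mm
Vc = 0.33 * sqrt(25) * 2298 * 166 / 1000
= 629.42 kN

629.42


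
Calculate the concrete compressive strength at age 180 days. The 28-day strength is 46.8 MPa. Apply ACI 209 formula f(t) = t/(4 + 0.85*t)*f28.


f(180) = 180 / (4 + 0.85 * 180) * 46.8
= 180 / 157.0 * 46.8
= 53.66 MPa

53.66


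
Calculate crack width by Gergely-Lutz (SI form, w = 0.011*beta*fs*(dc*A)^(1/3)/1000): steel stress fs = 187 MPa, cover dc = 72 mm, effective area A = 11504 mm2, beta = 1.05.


w = 0.011 * beta * fs * (dc * A)^(1/3) / 1000
= 0.011 * 1.05 * 187 * (72 * 11504)^(1/3) / 1000
= 0.203 mm

0.203


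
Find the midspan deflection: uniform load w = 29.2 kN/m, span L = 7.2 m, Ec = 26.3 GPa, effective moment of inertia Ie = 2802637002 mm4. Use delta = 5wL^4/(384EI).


Convert: L = 7.2 m = 7200 mm, Ec = 26.3 GPa = 26300 MPa
delta = 5 * 29.2 * 7200^4 / (384 * 26300 * 2802637002)
= 13.86 mm

13.86


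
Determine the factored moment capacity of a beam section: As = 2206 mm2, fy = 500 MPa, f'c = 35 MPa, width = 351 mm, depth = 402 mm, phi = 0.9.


a = As * fy / (0.85 * f'c * b)
= 2206 * 500 / (0.85 * 35 * 351)
= 105.6286 mm
Mn = As * fy * (d - a/2) / 10^6
= 385.1518 kN-m
phi*Mn = 0.9 * 385.1518 = 346.64 kN-m

346.64


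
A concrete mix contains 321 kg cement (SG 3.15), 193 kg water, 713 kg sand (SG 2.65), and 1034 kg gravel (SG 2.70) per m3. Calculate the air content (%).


Vol cement = 321 / (3.15 * 1000) = 0.101905 m3
Vol water = 193 / 1000 = 0.193 m3
Vol sand = 713 / (2.65 * 1000) = 0.269057 m3
Vol gravel = 1034 / (2.70 * 1000) = 0.382963 m3
Total solid + water volume = 0.946924 m3
Air = (1 - 0.946924) * 100 = 5.31%

5.31


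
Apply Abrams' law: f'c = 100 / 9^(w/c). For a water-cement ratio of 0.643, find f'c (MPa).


f'c = 100 / 9^0.643
= 100 / 4.108
= 24.35 MPa

24.35


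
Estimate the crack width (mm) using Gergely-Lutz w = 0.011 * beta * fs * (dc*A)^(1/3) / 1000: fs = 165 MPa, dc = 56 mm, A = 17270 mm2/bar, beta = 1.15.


w = 0.011 * beta * fs * (dc * A)^(1/3) / 1000
= 0.011 * 1.15 * 165 * (56 * 17270)^(1/3) / 1000
= 0.206 mm

0.206


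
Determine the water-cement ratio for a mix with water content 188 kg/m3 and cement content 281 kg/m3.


w/c = water / cement
w/c = 188 / 281 = 0.669

0.669


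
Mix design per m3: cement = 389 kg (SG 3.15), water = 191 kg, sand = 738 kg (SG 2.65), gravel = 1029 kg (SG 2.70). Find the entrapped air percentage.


Vol cement = 389 / (3.15 * 1000) = 0.123492 m3
Vol water = 191 / 1000 = 0.191 m3
Vol sand = 738 / (2.65 * 1000) = 0.278491 m3
Vol gravel = 1029 / (2.70 * 1000) = 0.381111 m3
Total solid + water volume = 0.974094 m3
Air = (1 - 0.974094) * 100 = 2.59%

2.59


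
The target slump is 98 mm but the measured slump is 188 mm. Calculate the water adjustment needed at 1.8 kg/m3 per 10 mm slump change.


Difference = 98 - 188 = -90 mm
Water adjustment = -90 * 1.8 / 10 = -16.2 kg/m3

-16.2


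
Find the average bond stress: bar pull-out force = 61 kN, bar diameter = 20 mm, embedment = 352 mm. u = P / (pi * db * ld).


u = P / (pi * db * ld)
= 61 * 1000 / (pi * 20 * 352)
= 2.758 MPa

2.758


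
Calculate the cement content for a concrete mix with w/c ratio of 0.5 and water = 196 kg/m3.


Cement = water / (w/c)
= 196 / 0.5
= 392.0 kg/m3

392.0


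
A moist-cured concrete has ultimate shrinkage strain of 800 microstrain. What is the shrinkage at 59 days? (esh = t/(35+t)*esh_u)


esh(59) = 59 / (35 + 59) * 800
= 59 / 94 * 800
= 502.1 microstrain

502.1


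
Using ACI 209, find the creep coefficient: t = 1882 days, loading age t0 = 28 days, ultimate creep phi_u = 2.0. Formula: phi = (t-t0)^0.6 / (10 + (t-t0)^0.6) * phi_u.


dt = 1882 - 28 = 1854
phi = 1854^0.6 / (10 + 1854^0.6) * 2.0
= 1.803

1.803


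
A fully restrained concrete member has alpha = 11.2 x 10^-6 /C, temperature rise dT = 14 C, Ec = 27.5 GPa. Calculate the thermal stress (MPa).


sigma = alpha * dT * Ec
= 11.2e-6 * 14 * 27.5 * 1000
= 4.312 MPa

4.312


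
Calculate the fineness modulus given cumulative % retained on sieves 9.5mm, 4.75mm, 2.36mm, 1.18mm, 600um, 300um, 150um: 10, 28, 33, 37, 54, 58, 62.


FM = sum(cumulative % retained) / 100
= 282 / 100
= 2.82

2.82


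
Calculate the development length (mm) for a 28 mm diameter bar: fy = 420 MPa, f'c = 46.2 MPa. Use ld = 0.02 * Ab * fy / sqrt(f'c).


Ab = pi * 28^2 / 4 = 615.752 mm2
ld = 0.02 * 615.752 * 420 / sqrt(46.2)
= 761.0 mm

761.0


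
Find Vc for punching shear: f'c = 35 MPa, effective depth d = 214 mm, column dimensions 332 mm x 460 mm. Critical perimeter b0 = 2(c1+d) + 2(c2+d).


b0 = 2*(332 + 214) + 2*(460 + 214) = 2440 mm
Vc = 0.33 * sqrt(35) * 2440 * 214 / 1000
= 1019.42 kN

1019.42


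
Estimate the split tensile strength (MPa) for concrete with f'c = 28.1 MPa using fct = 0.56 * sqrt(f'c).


fct = 0.56 * sqrt(28.1)
= 0.56 * 5.301
= 2.969 MPa

2.969


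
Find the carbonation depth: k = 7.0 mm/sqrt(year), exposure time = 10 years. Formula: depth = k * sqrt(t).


depth = k * sqrt(t)
= 7.0 * sqrt(10)
= 22.14 mm

22.14


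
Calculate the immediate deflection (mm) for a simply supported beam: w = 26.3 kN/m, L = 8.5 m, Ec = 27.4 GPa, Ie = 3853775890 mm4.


Convert: L = 8.5 m = 8500 mm, Ec = 27.4 GPa = 27400 MPa
delta = 5 * 26.3 * 8500^4 / (384 * 27400 * 3853775890)
= 16.93 mm

16.93


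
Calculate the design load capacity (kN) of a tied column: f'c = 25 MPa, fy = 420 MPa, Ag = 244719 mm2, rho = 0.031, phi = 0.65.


Ast = rho * Ag = 0.031 * 244719 = 7586.289 mm2
phi*Pn = 0.65 * 0.80 * (0.85 * 25 * (244719 - 7586.289) + 420 * 7586.289) / 1000
= 4277.16 kN

4277.16


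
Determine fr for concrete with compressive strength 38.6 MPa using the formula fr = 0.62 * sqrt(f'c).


fr = 0.62 * sqrt(38.6)
= 3.852 MPa

3.852


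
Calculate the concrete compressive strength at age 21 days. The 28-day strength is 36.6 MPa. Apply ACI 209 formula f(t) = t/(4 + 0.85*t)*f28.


f(21) = 21 / (4 + 0.85 * 21) * 36.6
= 21 / 21.85 * 36.6
= 35.18 MPa

35.18


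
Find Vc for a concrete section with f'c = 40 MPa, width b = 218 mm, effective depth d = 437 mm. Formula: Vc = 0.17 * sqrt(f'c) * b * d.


Vc = 0.17 * sqrt(40) * 218 * 437 / 1000
= 102.43 kN

102.43


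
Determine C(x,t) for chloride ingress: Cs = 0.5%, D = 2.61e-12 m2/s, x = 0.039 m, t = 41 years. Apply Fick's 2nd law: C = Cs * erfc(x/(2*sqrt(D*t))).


t_seconds = 41 * 365.25 * 24 * 3600 = 1293861600.0 s
arg = 0.039 / (2 * sqrt(2.61e-12 * 1293861600.0))
= 0.3356
erfc(0.3356) = 0.6351
C = 0.5 * 0.6351 = 0.3176%

0.3176


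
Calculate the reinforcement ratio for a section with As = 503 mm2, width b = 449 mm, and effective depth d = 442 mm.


rho = As / (b * d)
= 503 / (449 * 442)
= 0.0025

0.0025


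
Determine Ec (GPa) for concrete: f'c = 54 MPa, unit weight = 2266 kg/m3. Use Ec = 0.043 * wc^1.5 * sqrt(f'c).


Ec = 0.043 * 2266^1.5 * sqrt(54) / 1000
= 34.08 GPa

34.08


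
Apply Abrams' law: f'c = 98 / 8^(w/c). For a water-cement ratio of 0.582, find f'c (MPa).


f'c = 98 / 8^0.582
= 98 / 3.354
= 29.22 MPa

29.22


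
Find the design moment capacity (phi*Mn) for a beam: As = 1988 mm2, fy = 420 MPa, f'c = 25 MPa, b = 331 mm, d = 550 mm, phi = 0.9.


a = As * fy / (0.85 * f'c * b)
= 1988 * 420 / (0.85 * 25 * 331)
= 118.7077 mm
Mn = As * fy * (d - a/2) / 10^6
= 409.6699 kN-m
phi*Mn = 0.9 * 409.6699 = 368.7 kN-m

368.7


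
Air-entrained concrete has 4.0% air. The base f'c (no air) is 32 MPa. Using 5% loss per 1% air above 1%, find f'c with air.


Strength loss = (4.0 - 1) * 5 = 15.0%
f'c = 32 * (1 - 15.0/100)
= 27.2 MPa

27.2


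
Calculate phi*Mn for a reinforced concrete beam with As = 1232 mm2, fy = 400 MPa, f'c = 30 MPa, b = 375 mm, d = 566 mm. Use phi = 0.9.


a = As * fy / (0.85 * f'c * b)
= 1232 * 400 / (0.85 * 30 * 375)
= 51.5346 mm
Mn = As * fy * (d - a/2) / 10^6
= 266.2267 kN-m
phi*Mn = 0.9 * 266.2267 = 239.6 kN-m

239.6


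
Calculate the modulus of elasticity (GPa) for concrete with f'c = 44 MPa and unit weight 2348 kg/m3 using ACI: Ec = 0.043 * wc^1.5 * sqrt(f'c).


Ec = 0.043 * 2348^1.5 * sqrt(44) / 1000
= 32.45 GPa

32.45


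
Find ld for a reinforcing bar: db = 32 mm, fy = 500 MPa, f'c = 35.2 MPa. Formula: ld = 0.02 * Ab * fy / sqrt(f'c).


Ab = pi * 32^2 / 4 = 804.248 mm2
ld = 0.02 * 804.248 * 500 / sqrt(35.2)
= 1355.6 mm

1355.6


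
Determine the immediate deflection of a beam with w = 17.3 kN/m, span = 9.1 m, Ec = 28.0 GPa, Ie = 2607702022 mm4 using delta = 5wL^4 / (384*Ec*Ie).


Convert: L = 9.1 m = 9100 mm, Ec = 28.0 GPa = 28000 MPa
delta = 5 * 17.3 * 9100^4 / (384 * 28000 * 2607702022)
= 21.16 mm

21.16


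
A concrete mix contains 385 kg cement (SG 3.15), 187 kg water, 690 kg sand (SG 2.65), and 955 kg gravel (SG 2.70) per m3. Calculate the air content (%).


Vol cement = 385 / (3.15 * 1000) = 0.122222 m3
Vol water = 187 / 1000 = 0.187 m3
Vol sand = 690 / (2.65 * 1000) = 0.260377 m3
Vol gravel = 955 / (2.70 * 1000) = 0.353704 m3
Total solid + water volume = 0.923303 m3
Air = (1 - 0.923303) * 100 = 7.67%

7.67


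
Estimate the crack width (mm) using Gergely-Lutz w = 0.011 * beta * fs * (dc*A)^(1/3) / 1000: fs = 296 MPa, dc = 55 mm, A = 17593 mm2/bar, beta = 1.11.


w = 0.011 * beta * fs * (dc * A)^(1/3) / 1000
= 0.011 * 1.11 * 296 * (55 * 17593)^(1/3) / 1000
= 0.357 mm

0.357


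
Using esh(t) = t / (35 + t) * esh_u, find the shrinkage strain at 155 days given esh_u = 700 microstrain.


esh(155) = 155 / (35 + 155) * 700
= 155 / 190 * 700
= 571.1 microstrain

571.1


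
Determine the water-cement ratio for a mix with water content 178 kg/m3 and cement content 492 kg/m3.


w/c = water / cement
w/c = 178 / 492 = 0.362

0.362


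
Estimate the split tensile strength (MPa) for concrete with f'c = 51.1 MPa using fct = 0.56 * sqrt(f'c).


fct = 0.56 * sqrt(51.1)
= 0.56 * 7.148
= 4.003 MPa

4.003


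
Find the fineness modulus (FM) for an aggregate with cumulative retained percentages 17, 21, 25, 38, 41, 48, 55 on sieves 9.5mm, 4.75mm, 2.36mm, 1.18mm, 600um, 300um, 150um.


FM = sum(cumulative % retained) / 100
= 245 / 100
= 2.45

2.45


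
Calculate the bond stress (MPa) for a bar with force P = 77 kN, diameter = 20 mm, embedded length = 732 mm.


u = P / (pi * db * ld)
= 77 * 1000 / (pi * 20 * 732)
= 1.674 MPa

1.674


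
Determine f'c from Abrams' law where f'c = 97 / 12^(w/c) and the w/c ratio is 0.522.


f'c = 97 / 12^0.522
= 97 / 3.659
= 26.51 MPa

26.51


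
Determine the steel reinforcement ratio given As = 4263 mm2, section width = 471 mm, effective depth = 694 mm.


rho = As / (b * d)
= 4263 / (471 * 694)
= 0.013

0.013


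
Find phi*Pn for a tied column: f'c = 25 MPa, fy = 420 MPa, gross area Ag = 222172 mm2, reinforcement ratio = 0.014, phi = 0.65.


Ast = rho * Ag = 0.014 * 222172 = 3110.408 mm2
phi*Pn = 0.65 * 0.80 * (0.85 * 25 * (222172 - 3110.408) + 420 * 3110.408) / 1000
= 3099.94 kN

3099.94


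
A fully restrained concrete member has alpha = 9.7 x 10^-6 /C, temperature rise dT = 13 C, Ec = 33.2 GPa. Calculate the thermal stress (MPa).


sigma = alpha * dT * Ec
= 9.7e-6 * 13 * 33.2 * 1000
= 4.187 MPa

4.187


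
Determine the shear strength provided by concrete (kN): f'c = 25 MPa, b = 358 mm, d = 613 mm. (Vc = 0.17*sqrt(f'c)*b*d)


Vc = 0.17 * sqrt(25) * 358 * 613 / 1000
= 186.54 kN

186.54


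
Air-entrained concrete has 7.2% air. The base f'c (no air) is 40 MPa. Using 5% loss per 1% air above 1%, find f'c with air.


Strength loss = (7.2 - 1) * 5 = 31.0%
f'c = 40 * (1 - 31.0/100)
= 27.6 MPa

27.6


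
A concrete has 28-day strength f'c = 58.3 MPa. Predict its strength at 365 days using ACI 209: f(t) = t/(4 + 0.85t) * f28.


f(365) = 365 / (4 + 0.85 * 365) * 58.3
= 365 / 314.25 * 58.3
= 67.72 MPa

67.72


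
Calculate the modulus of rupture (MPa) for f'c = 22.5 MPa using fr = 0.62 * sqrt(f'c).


fr = 0.62 * sqrt(22.5)
= 2.941 MPa

2.941


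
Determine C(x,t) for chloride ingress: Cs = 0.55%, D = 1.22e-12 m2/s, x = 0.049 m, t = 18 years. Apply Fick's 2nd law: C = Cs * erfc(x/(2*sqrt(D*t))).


t_seconds = 18 * 365.25 * 24 * 3600 = 568036800.0 s
arg = 0.049 / (2 * sqrt(1.22e-12 * 568036800.0))
= 0.9307
erfc(0.9307) = 0.1881
C = 0.55 * 0.1881 = 0.1035%

0.1035


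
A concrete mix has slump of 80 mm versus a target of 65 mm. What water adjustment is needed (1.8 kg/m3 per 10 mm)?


Difference = 65 - 80 = -15 mm
Water adjustment = -15 * 1.8 / 10 = -2.7 kg/m3

-2.7


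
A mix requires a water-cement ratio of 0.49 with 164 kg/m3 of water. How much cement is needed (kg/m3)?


Cement = water / (w/c)
= 164 / 0.49
= 334.7 kg/m3

334.7


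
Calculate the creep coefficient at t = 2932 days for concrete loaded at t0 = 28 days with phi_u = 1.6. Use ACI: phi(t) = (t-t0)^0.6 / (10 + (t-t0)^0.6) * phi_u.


dt = 2932 - 28 = 2904
phi = 2904^0.6 / (10 + 2904^0.6) * 1.6
= 1.477

1.477


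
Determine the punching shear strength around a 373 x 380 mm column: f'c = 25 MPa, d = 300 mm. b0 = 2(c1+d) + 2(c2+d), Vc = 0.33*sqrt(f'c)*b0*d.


b0 = 2*(373 + 300) + 2*(380 + 300) = 2706 mm
Vc = 0.33 * sqrt(25) * 2706 * 300 / 1000
= 1339.47 kN

1339.47


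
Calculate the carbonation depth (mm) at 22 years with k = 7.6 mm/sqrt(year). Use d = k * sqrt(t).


depth = k * sqrt(t)
= 7.6 * sqrt(22)
= 35.65 mm

35.65


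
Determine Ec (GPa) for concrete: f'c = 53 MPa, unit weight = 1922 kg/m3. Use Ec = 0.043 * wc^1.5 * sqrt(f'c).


Ec = 0.043 * 1922^1.5 * sqrt(53) / 1000
= 26.38 GPa

26.38


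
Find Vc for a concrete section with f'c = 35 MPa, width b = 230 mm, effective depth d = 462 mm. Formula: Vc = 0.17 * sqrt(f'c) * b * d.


Vc = 0.17 * sqrt(35) * 230 * 462 / 1000
= 106.87 kN

106.87


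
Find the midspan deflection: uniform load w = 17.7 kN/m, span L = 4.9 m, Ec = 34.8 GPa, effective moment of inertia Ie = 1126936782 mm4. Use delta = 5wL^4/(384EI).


Convert: L = 4.9 m = 4900 mm, Ec = 34.8 GPa = 34800 MPa
delta = 5 * 17.7 * 4900^4 / (384 * 34800 * 1126936782)
= 3.39 mm

3.39


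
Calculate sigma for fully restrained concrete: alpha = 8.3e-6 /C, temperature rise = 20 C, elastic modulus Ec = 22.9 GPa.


sigma = alpha * dT * Ec
= 8.3e-6 * 20 * 22.9 * 1000
= 3.801 MPa

3.801


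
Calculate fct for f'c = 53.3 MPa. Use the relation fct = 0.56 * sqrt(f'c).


fct = 0.56 * sqrt(53.3)
= 0.56 * 7.301
= 4.088 MPa

4.088


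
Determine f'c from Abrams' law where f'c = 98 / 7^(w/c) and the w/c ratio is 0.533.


f'c = 98 / 7^0.533
= 98 / 2.821
= 34.74 MPa

34.74


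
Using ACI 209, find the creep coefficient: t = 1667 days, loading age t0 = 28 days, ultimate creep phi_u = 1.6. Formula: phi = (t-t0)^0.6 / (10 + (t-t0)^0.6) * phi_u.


dt = 1667 - 28 = 1639
phi = 1639^0.6 / (10 + 1639^0.6) * 1.6
= 1.431

1.431


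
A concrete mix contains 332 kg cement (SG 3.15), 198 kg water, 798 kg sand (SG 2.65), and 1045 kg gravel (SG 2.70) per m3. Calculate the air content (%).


Vol cement = 332 / (3.15 * 1000) = 0.105397 m3
Vol water = 198 / 1000 = 0.198 m3
Vol sand = 798 / (2.65 * 1000) = 0.301132 m3
Vol gravel = 1045 / (2.70 * 1000) = 0.387037 m3
Total solid + water volume = 0.991566 m3
Air = (1 - 0.991566) * 100 = 0.84%

0.84


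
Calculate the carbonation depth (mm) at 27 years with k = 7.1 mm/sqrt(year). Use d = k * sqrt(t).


depth = k * sqrt(t)
= 7.1 * sqrt(27)
= 36.89 mm

36.89


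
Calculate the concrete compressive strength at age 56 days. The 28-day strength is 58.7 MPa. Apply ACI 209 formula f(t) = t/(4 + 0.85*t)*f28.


f(56) = 56 / (4 + 0.85 * 56) * 58.7
= 56 / 51.6 * 58.7
= 63.71 MPa

63.71


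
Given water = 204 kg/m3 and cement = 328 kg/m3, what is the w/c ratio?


w/c = water / cement
w/c = 204 / 328 = 0.622

0.622


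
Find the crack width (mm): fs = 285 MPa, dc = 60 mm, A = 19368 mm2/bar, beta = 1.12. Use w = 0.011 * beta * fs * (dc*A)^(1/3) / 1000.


w = 0.011 * beta * fs * (dc * A)^(1/3) / 1000
= 0.011 * 1.12 * 285 * (60 * 19368)^(1/3) / 1000
= 0.369 mm

0.369


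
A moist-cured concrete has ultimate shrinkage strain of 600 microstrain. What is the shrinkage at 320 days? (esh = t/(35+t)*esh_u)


esh(320) = 320 / (35 + 320) * 600
= 320 / 355 * 600
= 540.8 microstrain

540.8


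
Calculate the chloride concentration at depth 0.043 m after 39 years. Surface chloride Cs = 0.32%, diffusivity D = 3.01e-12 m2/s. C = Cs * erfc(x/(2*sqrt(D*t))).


t_seconds = 39 * 365.25 * 24 * 3600 = 1230746400.0 s
arg = 0.043 / (2 * sqrt(3.01e-12 * 1230746400.0))
= 0.3532
erfc(0.3532) = 0.6174
C = 0.32 * 0.6174 = 0.1976%

0.1976


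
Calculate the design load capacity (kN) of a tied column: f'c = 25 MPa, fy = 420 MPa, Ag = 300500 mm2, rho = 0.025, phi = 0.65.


Ast = rho * Ag = 0.025 * 300500 = 7512.5 mm2
phi*Pn = 0.65 * 0.80 * (0.85 * 25 * (300500 - 7512.5) + 420 * 7512.5) / 1000
= 4878.24 kN

4878.24


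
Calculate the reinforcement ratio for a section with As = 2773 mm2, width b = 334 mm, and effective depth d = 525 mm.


rho = As / (b * d)
= 2773 / (334 * 525)
= 0.0158

0.0158


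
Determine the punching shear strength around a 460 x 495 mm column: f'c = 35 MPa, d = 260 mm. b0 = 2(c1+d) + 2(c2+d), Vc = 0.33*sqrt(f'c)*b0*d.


b0 = 2*(460 + 260) + 2*(495 + 260) = 2950 mm
Vc = 0.33 * sqrt(35) * 2950 * 260 / 1000
= 1497.42 kN

1497.42


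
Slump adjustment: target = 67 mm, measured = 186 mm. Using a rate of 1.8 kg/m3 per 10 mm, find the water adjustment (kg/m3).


Difference = 67 - 186 = -119 mm
Water adjustment = -119 * 1.8 / 10 = -21.4 kg/m3

-21.4


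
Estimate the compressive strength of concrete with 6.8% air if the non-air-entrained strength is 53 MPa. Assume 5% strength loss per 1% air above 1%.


Strength loss = (6.8 - 1) * 5 = 29.0%
f'c = 53 * (1 - 29.0/100)
= 37.63 MPa

37.63


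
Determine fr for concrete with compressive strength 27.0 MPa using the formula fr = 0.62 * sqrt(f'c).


fr = 0.62 * sqrt(27.0)
= 3.222 MPa

3.222


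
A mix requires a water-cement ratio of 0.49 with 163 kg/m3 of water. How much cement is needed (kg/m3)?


Cement = water / (w/c)
= 163 / 0.49
= 332.7 kg/m3

332.7


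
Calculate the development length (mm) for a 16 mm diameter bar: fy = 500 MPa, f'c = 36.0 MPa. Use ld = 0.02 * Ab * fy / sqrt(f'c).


Ab = pi * 16^2 / 4 = 201.062 mm2
ld = 0.02 * 201.062 * 500 / sqrt(36.0)
= 335.1 mm

335.1


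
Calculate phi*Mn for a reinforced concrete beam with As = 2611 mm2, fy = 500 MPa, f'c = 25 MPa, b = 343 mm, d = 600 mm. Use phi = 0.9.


a = As * fy / (0.85 * f'c * b)
= 2611 * 500 / (0.85 * 25 * 343)
= 179.1116 mm
Mn = As * fy * (d - a/2) / 10^6
= 666.3849 kN-m
phi*Mn = 0.9 * 666.3849 = 599.75 kN-m

599.75


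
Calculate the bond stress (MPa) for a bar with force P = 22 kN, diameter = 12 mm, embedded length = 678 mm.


u = P / (pi * db * ld)
= 22 * 1000 / (pi * 12 * 678)
= 0.861 MPa

0.861


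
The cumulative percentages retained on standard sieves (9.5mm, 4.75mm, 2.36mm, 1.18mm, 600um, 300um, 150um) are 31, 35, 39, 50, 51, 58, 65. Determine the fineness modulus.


FM = sum(cumulative % retained) / 100
= 329 / 100
= 3.29

3.29


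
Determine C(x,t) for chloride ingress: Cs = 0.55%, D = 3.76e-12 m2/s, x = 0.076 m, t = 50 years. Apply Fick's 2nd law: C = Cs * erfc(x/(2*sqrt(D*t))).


t_seconds = 50 * 365.25 * 24 * 3600 = 1577880000.0 s
arg = 0.076 / (2 * sqrt(3.76e-12 * 1577880000.0))
= 0.4933
erfc(0.4933) = 0.4854
C = 0.55 * 0.4854 = 0.267%

0.267


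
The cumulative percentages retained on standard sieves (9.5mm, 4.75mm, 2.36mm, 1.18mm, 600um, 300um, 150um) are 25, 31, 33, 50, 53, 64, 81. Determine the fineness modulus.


FM = sum(cumulative % retained) / 100
= 337 / 100
= 3.37

3.37


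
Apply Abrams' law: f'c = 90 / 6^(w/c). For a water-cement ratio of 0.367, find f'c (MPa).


f'c = 90 / 6^0.367
= 90 / 1.93
= 46.63 MPa

46.63


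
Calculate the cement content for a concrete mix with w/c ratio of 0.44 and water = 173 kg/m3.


Cement = water / (w/c)
= 173 / 0.44
= 393.2 kg/m3

393.2


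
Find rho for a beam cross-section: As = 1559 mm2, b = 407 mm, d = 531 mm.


rho = As / (b * d)
= 1559 / (407 * 531)
= 0.0072

0.0072


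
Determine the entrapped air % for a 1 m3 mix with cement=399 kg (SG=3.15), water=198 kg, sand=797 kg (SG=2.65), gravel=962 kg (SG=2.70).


Vol cement = 399 / (3.15 * 1000) = 0.126667 m3
Vol water = 198 / 1000 = 0.198 m3
Vol sand = 797 / (2.65 * 1000) = 0.300755 m3
Vol gravel = 962 / (2.70 * 1000) = 0.356296 m3
Total solid + water volume = 0.981718 m3
Air = (1 - 0.981718) * 100 = 1.83%

1.83


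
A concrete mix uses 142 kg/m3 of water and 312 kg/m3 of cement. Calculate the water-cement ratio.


w/c = water / cement
w/c = 142 / 312 = 0.455

0.455


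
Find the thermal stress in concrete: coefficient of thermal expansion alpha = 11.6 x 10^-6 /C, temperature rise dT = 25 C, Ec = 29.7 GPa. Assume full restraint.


sigma = alpha * dT * Ec
= 11.6e-6 * 25 * 29.7 * 1000
= 8.613 MPa

8.613


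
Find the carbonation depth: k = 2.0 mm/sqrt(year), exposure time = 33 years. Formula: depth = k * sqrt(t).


depth = k * sqrt(t)
= 2.0 * sqrt(33)
= 11.49 mm

11.49


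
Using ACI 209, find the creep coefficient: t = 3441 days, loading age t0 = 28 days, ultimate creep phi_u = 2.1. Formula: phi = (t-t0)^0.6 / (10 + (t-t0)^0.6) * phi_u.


dt = 3441 - 28 = 3413
phi = 3413^0.6 / (10 + 3413^0.6) * 2.1
= 1.952

1.952


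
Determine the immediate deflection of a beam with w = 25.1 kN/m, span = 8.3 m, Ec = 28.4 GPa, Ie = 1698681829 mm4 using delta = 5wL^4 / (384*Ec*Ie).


Convert: L = 8.3 m = 8300 mm, Ec = 28.4 GPa = 28400 MPa
delta = 5 * 25.1 * 8300^4 / (384 * 28400 * 1698681829)
= 32.15 mm

32.15


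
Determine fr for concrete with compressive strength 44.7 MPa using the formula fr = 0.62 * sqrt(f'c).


fr = 0.62 * sqrt(44.7)
= 4.145 MPa

4.145


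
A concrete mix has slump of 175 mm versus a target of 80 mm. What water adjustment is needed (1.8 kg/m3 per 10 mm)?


Difference = 80 - 175 = -95 mm
Water adjustment = -95 * 1.8 / 10 = -17.1 kg/m3

-17.1


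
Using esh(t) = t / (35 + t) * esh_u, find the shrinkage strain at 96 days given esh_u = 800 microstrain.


esh(96) = 96 / (35 + 96) * 800
= 96 / 131 * 800
= 586.3 microstrain

586.3


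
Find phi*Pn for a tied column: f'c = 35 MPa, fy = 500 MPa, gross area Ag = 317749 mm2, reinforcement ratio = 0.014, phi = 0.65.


Ast = rho * Ag = 0.014 * 317749 = 4448.486 mm2
phi*Pn = 0.65 * 0.80 * (0.85 * 35 * (317749 - 4448.486) + 500 * 4448.486) / 1000
= 6003.37 kN

6003.37


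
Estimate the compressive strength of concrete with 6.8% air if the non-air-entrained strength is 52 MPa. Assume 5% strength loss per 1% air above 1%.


Strength loss = (6.8 - 1) * 5 = 29.0%
f'c = 52 * (1 - 29.0/100)
= 36.92 MPa

36.92


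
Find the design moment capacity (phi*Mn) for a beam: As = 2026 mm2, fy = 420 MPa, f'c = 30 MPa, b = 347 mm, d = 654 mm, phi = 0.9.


a = As * fy / (0.85 * f'c * b)
= 2026 * 420 / (0.85 * 30 * 347)
= 96.1655 mm
Mn = As * fy * (d - a/2) / 10^6
= 515.5871 kN-m
phi*Mn = 0.9 * 515.5871 = 464.03 kN-m

464.03


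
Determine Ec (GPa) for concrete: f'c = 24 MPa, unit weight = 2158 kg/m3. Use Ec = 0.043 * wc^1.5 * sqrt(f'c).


Ec = 0.043 * 2158^1.5 * sqrt(24) / 1000
= 21.12 GPa

21.12


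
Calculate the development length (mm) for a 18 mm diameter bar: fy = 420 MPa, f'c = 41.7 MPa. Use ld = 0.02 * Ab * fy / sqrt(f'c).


Ab = pi * 18^2 / 4 = 254.469 mm2
ld = 0.02 * 254.469 * 420 / sqrt(41.7)
= 331.0 mm

331.0


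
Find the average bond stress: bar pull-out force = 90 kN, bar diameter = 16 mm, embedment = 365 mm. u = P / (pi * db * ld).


u = P / (pi * db * ld)
= 90 * 1000 / (pi * 16 * 365)
= 4.905 MPa

4.905


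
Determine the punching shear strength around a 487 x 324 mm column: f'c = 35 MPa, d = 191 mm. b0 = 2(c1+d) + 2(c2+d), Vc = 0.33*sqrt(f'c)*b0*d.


b0 = 2*(487 + 191) + 2*(324 + 191) = 2386 mm
Vc = 0.33 * sqrt(35) * 2386 * 191 / 1000
= 889.72 kN

889.72


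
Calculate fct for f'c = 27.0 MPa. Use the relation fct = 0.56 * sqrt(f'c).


fct = 0.56 * sqrt(27.0)
= 0.56 * 5.196
= 2.91 MPa

2.91


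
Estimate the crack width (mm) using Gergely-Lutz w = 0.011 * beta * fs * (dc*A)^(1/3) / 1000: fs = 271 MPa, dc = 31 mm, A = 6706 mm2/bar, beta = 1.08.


w = 0.011 * beta * fs * (dc * A)^(1/3) / 1000
= 0.011 * 1.08 * 271 * (31 * 6706)^(1/3) / 1000
= 0.191 mm

0.191


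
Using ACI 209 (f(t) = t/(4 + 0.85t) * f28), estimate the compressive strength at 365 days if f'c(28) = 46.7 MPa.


f(365) = 365 / (4 + 0.85 * 365) * 46.7
= 365 / 314.25 * 46.7
= 54.24 MPa

54.24


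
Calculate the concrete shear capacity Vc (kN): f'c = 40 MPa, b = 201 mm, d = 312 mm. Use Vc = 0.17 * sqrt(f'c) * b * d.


Vc = 0.17 * sqrt(40) * 201 * 312 / 1000
= 67.43 kN

67.43


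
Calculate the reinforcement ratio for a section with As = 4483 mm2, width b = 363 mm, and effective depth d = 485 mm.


rho = As / (b * d)
= 4483 / (363 * 485)
= 0.0255

0.0255


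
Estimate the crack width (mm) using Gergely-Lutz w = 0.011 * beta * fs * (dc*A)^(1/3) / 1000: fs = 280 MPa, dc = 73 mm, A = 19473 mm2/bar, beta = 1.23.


w = 0.011 * beta * fs * (dc * A)^(1/3) / 1000
= 0.011 * 1.23 * 280 * (73 * 19473)^(1/3) / 1000
= 0.426 mm

0.426


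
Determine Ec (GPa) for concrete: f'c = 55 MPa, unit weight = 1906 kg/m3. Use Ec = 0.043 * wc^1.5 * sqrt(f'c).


Ec = 0.043 * 1906^1.5 * sqrt(55) / 1000
= 26.54 GPa

26.54


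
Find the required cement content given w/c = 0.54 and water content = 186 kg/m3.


Cement = water / (w/c)
= 186 / 0.54
= 344.4 kg/m3

344.4


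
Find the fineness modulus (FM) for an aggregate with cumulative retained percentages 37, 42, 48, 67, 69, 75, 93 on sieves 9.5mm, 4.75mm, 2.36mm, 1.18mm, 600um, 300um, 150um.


FM = sum(cumulative % retained) / 100
= 431 / 100
= 4.31

4.31


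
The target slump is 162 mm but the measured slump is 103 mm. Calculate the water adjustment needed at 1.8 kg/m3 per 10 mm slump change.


Difference = 162 - 103 = 59 mm
Water adjustment = 59 * 1.8 / 10 = 10.6 kg/m3

10.6


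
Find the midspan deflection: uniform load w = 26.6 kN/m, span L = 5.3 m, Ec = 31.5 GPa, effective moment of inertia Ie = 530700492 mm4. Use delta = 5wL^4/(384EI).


Convert: L = 5.3 m = 5300 mm, Ec = 31.5 GPa = 31500 MPa
delta = 5 * 26.6 * 5300^4 / (384 * 31500 * 530700492)
= 16.35 mm

16.35


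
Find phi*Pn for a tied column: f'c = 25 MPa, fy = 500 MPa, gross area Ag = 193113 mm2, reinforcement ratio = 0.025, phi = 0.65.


Ast = rho * Ag = 0.025 * 193113 = 4827.825 mm2
phi*Pn = 0.65 * 0.80 * (0.85 * 25 * (193113 - 4827.825) + 500 * 4827.825) / 1000
= 3335.79 kN

3335.79


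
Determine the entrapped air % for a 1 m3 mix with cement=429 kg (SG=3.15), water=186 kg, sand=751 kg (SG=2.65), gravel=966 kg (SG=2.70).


Vol cement = 429 / (3.15 * 1000) = 0.13619 m3
Vol water = 186 / 1000 = 0.186 m3
Vol sand = 751 / (2.65 * 1000) = 0.283396 m3
Vol gravel = 966 / (2.70 * 1000) = 0.357778 m3
Total solid + water volume = 0.963364 m3
Air = (1 - 0.963364) * 100 = 3.66%

3.66


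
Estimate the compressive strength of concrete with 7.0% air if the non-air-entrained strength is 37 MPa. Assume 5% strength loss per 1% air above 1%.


Strength loss = (7.0 - 1) * 5 = 30.0%
f'c = 37 * (1 - 30.0/100)
= 25.9 MPa

25.9
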